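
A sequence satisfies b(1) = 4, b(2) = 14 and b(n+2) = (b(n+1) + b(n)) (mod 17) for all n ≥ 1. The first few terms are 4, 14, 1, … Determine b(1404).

10

We have b(1) = 4; b(2) = 14; b(3) = 1; b(4) = 15; b(5) = 16; b(6) = 14; b(7) = 13; b(8) = 10; b(9) = 6; b(10) = 16; b(11) = 5; b(12) = 4; b(13) = 9; b(14) = 13; b(15) = 5; b(16) = 1; b(17) = 6; b(18) = 7; b(19) = 13; b(20) = 3; b(21) = 16; b(22) = 2; b(23) = 1; b(24) = 3; b(25) = 4; b(26) = 7; b(27) = 11; b(28) = 1; b(29) = 12; b(30) = 13; b(31) = 8; b(32) = 4; b(33) = 12; b(34) = 16; b(35) = 11; b(36) = 10; b(37) = 4; b(38) = 14.
Since (b(37), b(38)) = (b(1), b(2)) = (4, 14) (two consecutive terms determine the rest), the sequence is periodic with period 36.
So b(1404) = b(1 + ((1404-1) mod 36)) = b(36) = 10.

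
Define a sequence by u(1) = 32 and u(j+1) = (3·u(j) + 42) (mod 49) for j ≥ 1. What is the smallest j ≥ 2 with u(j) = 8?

9

We have u(1) = 32; u(2) = 40; u(3) = 15; u(4) = 38; u(5) = 9; u(6) = 20; u(7) = 4; u(8) = 5; u(9) = 8; u(10) = 17; u(11) = 44; u(12) = 27; u(13) = 25; u(14) = 19; u(15) = 1; u(16) = 45; u(17) = 30; u(18) = 34; u(19) = 46; u(20) = 33; u(21) = 43; u(22) = 24; u(23) = 16; u(24) = 41; u(25) = 18; u(26) = 47; u(27) = 36; u(28) = 3; u(29) = 2; u(30) = 48; u(31) = 39; u(32) = 12; u(33) = 29; u(34) = 31; u(35) = 37; u(36) = 6; u(37) = 11; u(38) = 26; u(39) = 22; u(40) = 10; u(41) = 23; u(42) = 13; u(43) = 32.
Since u(43) = u(1) = 32, the sequence is periodic with period 42.
The value 8 first appears (with j ≥ 2) at u(9).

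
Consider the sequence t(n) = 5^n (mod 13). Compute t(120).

Computing terms: t(1) = 5, t(2) = 12, t(3) = 8, t(4) = 1, t(5) = 5.
The sequence repeats with period 4.
(120 - 1) mod 4 = 3, so t(120) = t(4) = 1.

1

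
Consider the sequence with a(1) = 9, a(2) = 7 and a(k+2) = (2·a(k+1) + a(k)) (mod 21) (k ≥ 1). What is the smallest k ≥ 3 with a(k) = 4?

Listing terms: a(1) = 9, a(2) = 7, a(3) = 2, a(4) = 11, a(5) = 3, a(6) = 17, a(7) = 16, a(8) = 7, a(9) = 9, a(10) = 4, a(11) = 17, a(12) = 17, a(13) = 9, a(14) = 14, a(15) = 16, a(16) = 4, a(17) = 3, a(18) = 10, a(19) = 2, a(20) = 14, a(21) = 9, a(22) = 11, a(23) = 10, a(24) = 10, a(25) = 9, a(26) = 7.
The sequence repeats with period 24.
The value 4 first appears (with k ≥ 3) at a(10).

10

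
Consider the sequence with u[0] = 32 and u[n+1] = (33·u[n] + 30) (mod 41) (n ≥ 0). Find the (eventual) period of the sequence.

20

Computing terms: u[0] = 32; u[1] = 20; u[2] = 34; u[3] = 4; u[4] = 39; u[5] = 5; u[6] = 31; u[7] = 28; u[8] = 11; u[9] = 24; u[10] = 2; u[11] = 14; u[12] = 0; u[13] = 30; u[14] = 36; u[15] = 29; u[16] = 3; u[17] = 6; u[18] = 23; u[19] = 10; u[20] = 32.
Since u[20] = u[0] = 32, the sequence is periodic with period 20.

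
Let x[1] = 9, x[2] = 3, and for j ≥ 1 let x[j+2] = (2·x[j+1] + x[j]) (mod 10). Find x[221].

1

Computing terms: x[1] = 9,  x[2] = 3,  x[3] = 5,  x[4] = 3,  x[5] = 1,  x[6] = 5,  x[7] = 1,  x[8] = 7,  x[9] = 5,  x[10] = 7,  x[11] = 9,  x[12] = 5,  x[13] = 9,  x[14] = 3.
The sequence repeats with period 12.
So x[221] = x[1 + ((221-1) mod 12)] = x[5] = 1.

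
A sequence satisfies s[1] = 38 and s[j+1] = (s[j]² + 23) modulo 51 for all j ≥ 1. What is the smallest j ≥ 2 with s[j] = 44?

5

Computing terms: s[1] = 38; s[2] = 39; s[3] = 14; s[4] = 15; s[5] = 44; s[6] = 21; s[7] = 5; s[8] = 48; s[9] = 32; s[10] = 27; s[11] = 38.
The sequence repeats with period 10.
The value 44 first appears (with j ≥ 2) at s[5].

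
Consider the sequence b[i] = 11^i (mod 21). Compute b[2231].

2

b[0] = 1; b[1] = 11; b[2] = 16; b[3] = 8; b[4] = 4; b[5] = 2; b[6] = 1.
Since b[6] = b[0] = 1, the sequence is periodic with period 6.
So b[2231] = b[0 + ((2231-0) mod 6)] = b[5] = 2.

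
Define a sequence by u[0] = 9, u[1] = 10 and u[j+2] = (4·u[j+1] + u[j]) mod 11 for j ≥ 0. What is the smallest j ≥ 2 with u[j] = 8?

3

We have u[0] = 9, u[1] = 10, u[2] = 5, u[3] = 8, u[4] = 4, u[5] = 2, u[6] = 1, u[7] = 6, u[8] = 3, u[9] = 7, u[10] = 9, u[11] = 10.
Since (u[10], u[11]) = (u[0], u[1]) = (9, 10) (two consecutive terms determine the rest), the sequence is periodic with period 10.
The value 8 first appears (with j ≥ 2) at u[3].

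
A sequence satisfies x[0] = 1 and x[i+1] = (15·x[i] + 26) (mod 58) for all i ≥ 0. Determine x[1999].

Listing terms: x[0] = 1, x[1] = 41, x[2] = 3, x[3] = 13, x[4] = 47, x[5] = 35, x[6] = 29, x[7] = 55, x[8] = 39, x[9] = 31, x[10] = 27, x[11] = 25, x[12] = 53, x[13] = 9, x[14] = 45, x[15] = 5, x[16] = 43, x[17] = 33, x[18] = 57, x[19] = 11, x[20] = 17, x[21] = 49, x[22] = 7, x[23] = 15, x[24] = 19, x[25] = 21, x[26] = 51, x[27] = 37, x[28] = 1.
The sequence repeats with period 28.
(1999 - 0) mod 28 = 11, so x[1999] = x[11] = 25.

25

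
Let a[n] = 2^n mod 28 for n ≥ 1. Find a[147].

8

a[1] = 2, a[2] = 4, a[3] = 8, a[4] = 16, a[5] = 4.
Since a[5] = a[2] = 4, the sequence is eventually periodic: after a pre-period of length 1 it cycles with period 3.
For n ≥ 2, a[n] depends only on (n - 2) mod 3. (147 - 2) mod 3 = 1, so a[147] = a[3] = 8.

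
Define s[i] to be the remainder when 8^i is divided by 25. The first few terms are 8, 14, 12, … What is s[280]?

s[1] = 8; s[2] = 14; s[3] = 12; s[4] = 21; s[5] = 18; s[6] = 19; s[7] = 2; s[8] = 16; s[9] = 3; s[10] = 24; s[11] = 17; s[12] = 11; s[13] = 13; s[14] = 4; s[15] = 7; s[16] = 6; s[17] = 23; s[18] = 9; s[19] = 22; s[20] = 1; s[21] = 8.
The sequence repeats with period 20.
(280 - 1) mod 20 = 19, so s[280] = s[20] = 1.

1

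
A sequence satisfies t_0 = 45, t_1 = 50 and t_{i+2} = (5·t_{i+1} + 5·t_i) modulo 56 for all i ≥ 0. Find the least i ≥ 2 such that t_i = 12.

t_0 = 45,  t_1 = 50,  t_2 = 27,  t_3 = 49,  t_4 = 44,  t_5 = 17,  t_6 = 25,  t_7 = 42,  t_8 = 55,  t_9 = 37,  t_{10} = 12,  t_{11} = 21,  t_{12} = 53,  t_{13} = 34,  t_{14} = 43,  t_{15} = 49,  t_{16} = 12,  t_{17} = 25,  t_{18} = 17,  t_{19} = 42,  t_{20} = 15,  t_{21} = 5,  t_{22} = 44,  t_{23} = 21,  t_{24} = 45,  t_{25} = 50.
The sequence repeats with period 24.
The value 12 first appears (with i ≥ 2) at t_{10}.

10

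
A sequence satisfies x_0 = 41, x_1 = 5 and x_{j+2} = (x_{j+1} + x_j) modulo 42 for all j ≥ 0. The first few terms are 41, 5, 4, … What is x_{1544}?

8

Computing terms: x_0 = 41; x_1 = 5; x_2 = 4; x_3 = 9; x_4 = 13; x_5 = 22; x_6 = 35; x_7 = 15; x_8 = 8; x_9 = 23; x_{10} = 31; x_{11} = 12; x_{12} = 1; x_{13} = 13; x_{14} = 14; x_{15} = 27; x_{16} = 41; x_{17} = 26; x_{18} = 25; x_{19} = 9; x_{20} = 34; x_{21} = 1; x_{22} = 35; x_{23} = 36; x_{24} = 29; x_{25} = 23; x_{26} = 10; x_{27} = 33; x_{28} = 1; x_{29} = 34; x_{30} = 35; x_{31} = 27; x_{32} = 20; x_{33} = 5; x_{34} = 25; x_{35} = 30; x_{36} = 13; x_{37} = 1; x_{38} = 14; x_{39} = 15; x_{40} = 29; x_{41} = 2; x_{42} = 31; x_{43} = 33; x_{44} = 22; x_{45} = 13; x_{46} = 35; x_{47} = 6; x_{48} = 41; x_{49} = 5.
The sequence repeats with period 48.
(1544 - 0) mod 48 = 8, so x_{1544} = x_8 = 8.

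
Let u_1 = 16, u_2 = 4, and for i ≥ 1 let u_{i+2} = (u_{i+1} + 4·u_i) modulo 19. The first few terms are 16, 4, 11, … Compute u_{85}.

3

Listing terms: u_1 = 16; u_2 = 4; u_3 = 11; u_4 = 8; u_5 = 14; u_6 = 8; u_7 = 7; u_8 = 1; u_9 = 10; u_{10} = 14; u_{11} = 16; u_{12} = 15; u_{13} = 3; u_{14} = 6; u_{15} = 18; u_{16} = 4; u_{17} = 0; u_{18} = 16; u_{19} = 16; u_{20} = 4.
The sequence repeats with period 18.
(85 - 1) mod 18 = 12, so u_{85} = u_{13} = 3.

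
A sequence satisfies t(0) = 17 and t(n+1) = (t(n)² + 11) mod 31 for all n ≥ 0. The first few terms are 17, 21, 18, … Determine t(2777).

19

Computing terms: t(0) = 17,  t(1) = 21,  t(2) = 18,  t(3) = 25,  t(4) = 16,  t(5) = 19,  t(6) = 0,  t(7) = 11,  t(8) = 8,  t(9) = 13,  t(10) = 25.
Since t(10) = t(3) = 25, the sequence is eventually periodic: after a pre-period of length 3 it cycles with period 7.
For n ≥ 3, t(n) depends only on (n - 3) mod 7. (2777 - 3) mod 7 = 2, so t(2777) = t(5) = 19.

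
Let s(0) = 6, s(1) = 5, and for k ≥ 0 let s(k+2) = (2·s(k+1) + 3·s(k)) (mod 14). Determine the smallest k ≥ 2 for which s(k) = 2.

4

Listing terms: s(0) = 6,  s(1) = 5,  s(2) = 0,  s(3) = 1,  s(4) = 2,  s(5) = 7,  s(6) = 6,  s(7) = 5.
The sequence repeats with period 6.
The value 2 first appears (with k ≥ 2) at s(4).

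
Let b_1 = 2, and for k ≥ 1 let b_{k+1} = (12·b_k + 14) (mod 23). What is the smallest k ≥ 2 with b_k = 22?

11

Listing terms: b_1 = 2; b_2 = 15; b_3 = 10; b_4 = 19; b_5 = 12; b_6 = 20; b_7 = 1; b_8 = 3; b_9 = 4; b_{10} = 16; b_{11} = 22; b_{12} = 2.
Since b_{12} = b_1 = 2, the sequence is periodic with period 11.
The value 22 first appears (with k ≥ 2) at b_{11}.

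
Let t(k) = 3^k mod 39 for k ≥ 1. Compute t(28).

3

t(1) = 3,  t(2) = 9,  t(3) = 27,  t(4) = 3.
The sequence repeats with period 3.
(28 - 1) mod 3 = 0, so t(28) = t(1) = 3.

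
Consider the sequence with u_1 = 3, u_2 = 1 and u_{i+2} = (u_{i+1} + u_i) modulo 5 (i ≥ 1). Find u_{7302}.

1

Computing terms: u_1 = 3,  u_2 = 1,  u_3 = 4,  u_4 = 0,  u_5 = 4,  u_6 = 4,  u_7 = 3,  u_8 = 2,  u_9 = 0,  u_{10} = 2,  u_{11} = 2,  u_{12} = 4,  u_{13} = 1,  u_{14} = 0,  u_{15} = 1,  u_{16} = 1,  u_{17} = 2,  u_{18} = 3,  u_{19} = 0,  u_{20} = 3,  u_{21} = 3,  u_{22} = 1.
Since (u_{21}, u_{22}) = (u_1, u_2) = (3, 1) (two consecutive terms determine the rest), the sequence is periodic with period 20.
So u_{7302} = u_{1 + ((7302-1) mod 20)} = u_2 = 1.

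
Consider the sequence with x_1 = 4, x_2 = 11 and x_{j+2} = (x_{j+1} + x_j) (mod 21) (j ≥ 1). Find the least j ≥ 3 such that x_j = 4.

Listing terms: x_1 = 4; x_2 = 11; x_3 = 15; x_4 = 5; x_5 = 20; x_6 = 4; x_7 = 3; x_8 = 7; x_9 = 10; x_{10} = 17; x_{11} = 6; x_{12} = 2; x_{13} = 8; x_{14} = 10; x_{15} = 18; x_{16} = 7; x_{17} = 4; x_{18} = 11.
Since (x_{17}, x_{18}) = (x_1, x_2) = (4, 11) (two consecutive terms determine the rest), the sequence is periodic with period 16.
The value 4 first appears (with j ≥ 3) at x_6.

6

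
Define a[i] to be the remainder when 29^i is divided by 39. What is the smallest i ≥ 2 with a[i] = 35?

5

Listing terms: a[1] = 29, a[2] = 22, a[3] = 14, a[4] = 16, a[5] = 35, a[6] = 1, a[7] = 29.
The sequence repeats with period 6.
The value 35 first appears (with i ≥ 2) at a[5].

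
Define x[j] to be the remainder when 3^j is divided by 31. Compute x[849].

29

x[1] = 3; x[2] = 9; x[3] = 27; x[4] = 19; x[5] = 26; x[6] = 16; x[7] = 17; x[8] = 20; x[9] = 29; x[10] = 25; x[11] = 13; x[12] = 8; x[13] = 24; x[14] = 10; x[15] = 30; x[16] = 28; x[17] = 22; x[18] = 4; x[19] = 12; x[20] = 5; x[21] = 15; x[22] = 14; x[23] = 11; x[24] = 2; x[25] = 6; x[26] = 18; x[27] = 23; x[28] = 7; x[29] = 21; x[30] = 1; x[31] = 3.
Since x[31] = x[1] = 3, the sequence is periodic with period 30.
So x[849] = x[1 + ((849-1) mod 30)] = x[9] = 29.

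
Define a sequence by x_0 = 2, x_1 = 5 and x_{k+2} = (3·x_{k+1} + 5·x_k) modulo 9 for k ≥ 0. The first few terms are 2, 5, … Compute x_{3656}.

x_0 = 2, x_1 = 5, x_2 = 7, x_3 = 1, x_4 = 2, x_5 = 2, x_6 = 7, x_7 = 4, x_8 = 2, x_9 = 8, x_{10} = 7, x_{11} = 7, x_{12} = 2, x_{13} = 5.
The sequence repeats with period 12.
(3656 - 0) mod 12 = 8, so x_{3656} = x_8 = 2.

2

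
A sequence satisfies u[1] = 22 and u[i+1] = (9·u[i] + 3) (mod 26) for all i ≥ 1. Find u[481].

22

Listing terms: u[1] = 22,  u[2] = 19,  u[3] = 18,  u[4] = 9,  u[5] = 6,  u[6] = 5,  u[7] = 22.
The sequence repeats with period 6.
(481 - 1) mod 6 = 0, so u[481] = u[1] = 22.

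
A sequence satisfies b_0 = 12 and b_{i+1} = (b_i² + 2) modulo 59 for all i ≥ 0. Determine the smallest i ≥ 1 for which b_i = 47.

5

Computing terms: b_0 = 12; b_1 = 28; b_2 = 19; b_3 = 9; b_4 = 24; b_5 = 47; b_6 = 28.
Since b_6 = b_1 = 28, the sequence is eventually periodic: after a pre-period of length 1 it cycles with period 5.
The value 47 first appears (with i ≥ 1) at b_5.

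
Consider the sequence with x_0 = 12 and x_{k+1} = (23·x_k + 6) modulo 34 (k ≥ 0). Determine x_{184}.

6

Computing terms: x_0 = 12, x_1 = 10, x_2 = 32, x_3 = 28, x_4 = 4, x_5 = 30, x_6 = 16, x_7 = 0, x_8 = 6, x_9 = 8, x_{10} = 20, x_{11} = 24, x_{12} = 14, x_{13} = 22, x_{14} = 2, x_{15} = 18, x_{16} = 12.
The sequence repeats with period 16.
(184 - 0) mod 16 = 8, so x_{184} = x_8 = 6.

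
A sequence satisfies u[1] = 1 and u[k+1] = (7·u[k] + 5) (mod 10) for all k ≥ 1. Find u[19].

u[1] = 1, u[2] = 2, u[3] = 9, u[4] = 8, u[5] = 1.
Since u[5] = u[1] = 1, the sequence is periodic with period 4.
(19 - 1) mod 4 = 2, so u[19] = u[3] = 9.

9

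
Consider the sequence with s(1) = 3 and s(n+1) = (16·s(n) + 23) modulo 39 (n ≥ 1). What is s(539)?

We have s(1) = 3; s(2) = 32; s(3) = 28; s(4) = 3.
The sequence repeats with period 3.
So s(539) = s(1 + ((539-1) mod 3)) = s(2) = 32.

32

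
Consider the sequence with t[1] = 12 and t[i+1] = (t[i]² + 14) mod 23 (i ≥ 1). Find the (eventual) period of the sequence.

t[1] = 12, t[2] = 20, t[3] = 0, t[4] = 14, t[5] = 3, t[6] = 0.
Since t[6] = t[3] = 0, the sequence is eventually periodic: after a pre-period of length 2 it cycles with period 3.

3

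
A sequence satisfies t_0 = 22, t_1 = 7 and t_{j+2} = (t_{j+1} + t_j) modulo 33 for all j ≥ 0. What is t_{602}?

We have t_0 = 22; t_1 = 7; t_2 = 29; t_3 = 3; t_4 = 32; t_5 = 2; t_6 = 1; t_7 = 3; t_8 = 4; t_9 = 7; t_{10} = 11; t_{11} = 18; t_{12} = 29; t_{13} = 14; t_{14} = 10; t_{15} = 24; t_{16} = 1; t_{17} = 25; t_{18} = 26; t_{19} = 18; t_{20} = 11; t_{21} = 29; t_{22} = 7; t_{23} = 3; t_{24} = 10; t_{25} = 13; t_{26} = 23; t_{27} = 3; t_{28} = 26; t_{29} = 29; t_{30} = 22; t_{31} = 18; t_{32} = 7; t_{33} = 25; t_{34} = 32; t_{35} = 24; t_{36} = 23; t_{37} = 14; t_{38} = 4; t_{39} = 18; t_{40} = 22; t_{41} = 7.
Since (t_{40}, t_{41}) = (t_0, t_1) = (22, 7) (two consecutive terms determine the rest), the sequence is periodic with period 40.
So t_{602} = t_{0 + ((602-0) mod 40)} = t_2 = 29.

29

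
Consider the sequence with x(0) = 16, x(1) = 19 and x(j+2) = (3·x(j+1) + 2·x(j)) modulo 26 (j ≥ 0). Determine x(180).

3

Computing terms: x(0) = 16; x(1) = 19; x(2) = 11; x(3) = 19; x(4) = 1; x(5) = 15; x(6) = 21; x(7) = 15; x(8) = 9; x(9) = 5; x(10) = 7; x(11) = 5; x(12) = 3; x(13) = 19; x(14) = 11.
Since (x(13), x(14)) = (x(1), x(2)) = (19, 11) (two consecutive terms determine the rest), the sequence is eventually periodic: after a pre-period of length 1 it cycles with period 12.
For j ≥ 1, x(j) depends only on (j - 1) mod 12. (180 - 1) mod 12 = 11, so x(180) = x(12) = 3.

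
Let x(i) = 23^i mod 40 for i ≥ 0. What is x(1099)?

Listing terms: x(0) = 1, x(1) = 23, x(2) = 9, x(3) = 7, x(4) = 1.
Since x(4) = x(0) = 1, the sequence is periodic with period 4.
So x(1099) = x(0 + ((1099-0) mod 4)) = x(3) = 7.

7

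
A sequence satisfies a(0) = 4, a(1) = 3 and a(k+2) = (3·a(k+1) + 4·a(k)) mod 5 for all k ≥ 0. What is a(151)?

a(0) = 4,  a(1) = 3,  a(2) = 0,  a(3) = 2,  a(4) = 1,  a(5) = 1,  a(6) = 2,  a(7) = 0,  a(8) = 3,  a(9) = 4,  a(10) = 4,  a(11) = 3.
Since (a(10), a(11)) = (a(0), a(1)) = (4, 3) (two consecutive terms determine the rest), the sequence is periodic with period 10.
So a(151) = a(0 + ((151-0) mod 10)) = a(1) = 3.

3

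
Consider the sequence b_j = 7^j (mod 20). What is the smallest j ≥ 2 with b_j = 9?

b_1 = 7,  b_2 = 9,  b_3 = 3,  b_4 = 1,  b_5 = 7.
Since b_5 = b_1 = 7, the sequence is periodic with period 4.
The value 9 first appears (with j ≥ 2) at b_2.

2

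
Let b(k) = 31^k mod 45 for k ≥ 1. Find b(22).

31

We have b(1) = 31; b(2) = 16; b(3) = 1; b(4) = 31.
Since b(4) = b(1) = 31, the sequence is periodic with period 3.
So b(22) = b(1 + ((22-1) mod 3)) = b(1) = 31.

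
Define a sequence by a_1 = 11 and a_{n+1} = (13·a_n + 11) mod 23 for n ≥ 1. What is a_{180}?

We have a_1 = 11,  a_2 = 16,  a_3 = 12,  a_4 = 6,  a_5 = 20,  a_6 = 18,  a_7 = 15,  a_8 = 22,  a_9 = 21,  a_{10} = 8,  a_{11} = 0,  a_{12} = 11.
The sequence repeats with period 11.
(180 - 1) mod 11 = 3, so a_{180} = a_4 = 6.

6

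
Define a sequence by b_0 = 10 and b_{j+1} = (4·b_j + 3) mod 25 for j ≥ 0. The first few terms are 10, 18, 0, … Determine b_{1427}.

We have b_0 = 10,  b_1 = 18,  b_2 = 0,  b_3 = 3,  b_4 = 15,  b_5 = 13,  b_6 = 5,  b_7 = 23,  b_8 = 20,  b_9 = 8,  b_{10} = 10.
The sequence repeats with period 10.
So b_{1427} = b_{0 + ((1427-0) mod 10)} = b_7 = 23.

23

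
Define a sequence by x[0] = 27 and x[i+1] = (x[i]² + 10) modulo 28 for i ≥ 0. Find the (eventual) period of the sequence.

Listing terms: x[0] = 27, x[1] = 11, x[2] = 19, x[3] = 7, x[4] = 3, x[5] = 19.
Since x[5] = x[2] = 19, the sequence is eventually periodic: after a pre-period of length 2 it cycles with period 3.

3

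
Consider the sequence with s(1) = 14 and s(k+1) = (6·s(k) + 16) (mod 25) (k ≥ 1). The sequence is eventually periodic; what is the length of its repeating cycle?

Computing terms: s(1) = 14,  s(2) = 0,  s(3) = 16,  s(4) = 12,  s(5) = 13,  s(6) = 19,  s(7) = 5,  s(8) = 21,  s(9) = 17,  s(10) = 18,  s(11) = 24,  s(12) = 10,  s(13) = 1,  s(14) = 22,  s(15) = 23,  s(16) = 4,  s(17) = 15,  s(18) = 6,  s(19) = 2,  s(20) = 3,  s(21) = 9,  s(22) = 20,  s(23) = 11,  s(24) = 7,  s(25) = 8,  s(26) = 14.
Since s(26) = s(1) = 14, the sequence is periodic with period 25.

25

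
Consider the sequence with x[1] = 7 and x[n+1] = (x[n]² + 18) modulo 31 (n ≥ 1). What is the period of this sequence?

x[1] = 7; x[2] = 5; x[3] = 12; x[4] = 7.
Since x[4] = x[1] = 7, the sequence is periodic with period 3.

3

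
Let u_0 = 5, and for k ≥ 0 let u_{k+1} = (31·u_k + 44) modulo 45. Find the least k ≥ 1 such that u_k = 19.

Computing terms: u_0 = 5, u_1 = 19, u_2 = 3, u_3 = 2, u_4 = 16, u_5 = 0, u_6 = 44, u_7 = 13, u_8 = 42, u_9 = 41, u_{10} = 10, u_{11} = 39, u_{12} = 38, u_{13} = 7, u_{14} = 36, u_{15} = 35, u_{16} = 4, u_{17} = 33, u_{18} = 32, u_{19} = 1, u_{20} = 30, u_{21} = 29, u_{22} = 43, u_{23} = 27, u_{24} = 26, u_{25} = 40, u_{26} = 24, u_{27} = 23, u_{28} = 37, u_{29} = 21, u_{30} = 20, u_{31} = 34, u_{32} = 18, u_{33} = 17, u_{34} = 31, u_{35} = 15, u_{36} = 14, u_{37} = 28, u_{38} = 12, u_{39} = 11, u_{40} = 25, u_{41} = 9, u_{42} = 8, u_{43} = 22, u_{44} = 6, u_{45} = 5.
The sequence repeats with period 45.
The value 19 first appears (with k ≥ 1) at u_1.

1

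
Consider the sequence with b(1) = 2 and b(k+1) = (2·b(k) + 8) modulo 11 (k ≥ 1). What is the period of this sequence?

10

We have b(1) = 2,  b(2) = 1,  b(3) = 10,  b(4) = 6,  b(5) = 9,  b(6) = 4,  b(7) = 5,  b(8) = 7,  b(9) = 0,  b(10) = 8,  b(11) = 2.
The sequence repeats with period 10.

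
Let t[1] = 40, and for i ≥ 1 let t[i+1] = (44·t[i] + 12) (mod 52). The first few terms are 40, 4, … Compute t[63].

32

Listing terms: t[1] = 40, t[2] = 4, t[3] = 32, t[4] = 16, t[5] = 40.
The sequence repeats with period 4.
(63 - 1) mod 4 = 2, so t[63] = t[3] = 32.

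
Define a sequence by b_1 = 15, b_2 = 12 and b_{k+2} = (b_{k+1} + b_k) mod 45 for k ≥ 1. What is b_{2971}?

0

Listing terms: b_1 = 15, b_2 = 12, b_3 = 27, b_4 = 39, b_5 = 21, b_6 = 15, b_7 = 36, b_8 = 6, b_9 = 42, b_{10} = 3, b_{11} = 0, b_{12} = 3, b_{13} = 3, b_{14} = 6, b_{15} = 9, b_{16} = 15, b_{17} = 24, b_{18} = 39, b_{19} = 18, b_{20} = 12, b_{21} = 30, b_{22} = 42, b_{23} = 27, b_{24} = 24, b_{25} = 6, b_{26} = 30, b_{27} = 36, b_{28} = 21, b_{29} = 12, b_{30} = 33, b_{31} = 0, b_{32} = 33, b_{33} = 33, b_{34} = 21, b_{35} = 9, b_{36} = 30, b_{37} = 39, b_{38} = 24, b_{39} = 18, b_{40} = 42, b_{41} = 15, b_{42} = 12.
Since (b_{41}, b_{42}) = (b_1, b_2) = (15, 12) (two consecutive terms determine the rest), the sequence is periodic with period 40.
So b_{2971} = b_{1 + ((2971-1) mod 40)} = b_{11} = 0.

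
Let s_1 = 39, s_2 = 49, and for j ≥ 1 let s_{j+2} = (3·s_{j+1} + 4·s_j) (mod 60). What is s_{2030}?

13

We have s_1 = 39,  s_2 = 49,  s_3 = 3,  s_4 = 25,  s_5 = 27,  s_6 = 1,  s_7 = 51,  s_8 = 37,  s_9 = 15,  s_{10} = 13,  s_{11} = 39,  s_{12} = 49.
The sequence repeats with period 10.
(2030 - 1) mod 10 = 9, so s_{2030} = s_{10} = 13.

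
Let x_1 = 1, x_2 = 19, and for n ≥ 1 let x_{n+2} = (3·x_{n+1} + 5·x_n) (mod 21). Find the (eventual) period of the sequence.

12

Computing terms: x_1 = 1, x_2 = 19, x_3 = 20, x_4 = 8, x_5 = 19, x_6 = 13, x_7 = 8, x_8 = 5, x_9 = 13, x_{10} = 1, x_{11} = 5, x_{12} = 20, x_{13} = 1, x_{14} = 19.
The sequence repeats with period 12.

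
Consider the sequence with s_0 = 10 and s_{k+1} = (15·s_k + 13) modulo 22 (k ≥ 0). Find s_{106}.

20

Computing terms: s_0 = 10; s_1 = 9; s_2 = 16; s_3 = 11; s_4 = 2; s_5 = 21; s_6 = 20; s_7 = 5; s_8 = 0; s_9 = 13; s_{10} = 10.
The sequence repeats with period 10.
So s_{106} = s_{0 + ((106-0) mod 10)} = s_6 = 20.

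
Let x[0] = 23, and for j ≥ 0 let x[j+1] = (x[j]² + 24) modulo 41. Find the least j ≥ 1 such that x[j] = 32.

Listing terms: x[0] = 23, x[1] = 20, x[2] = 14, x[3] = 15, x[4] = 3, x[5] = 33, x[6] = 6, x[7] = 19, x[8] = 16, x[9] = 34, x[10] = 32, x[11] = 23.
The sequence repeats with period 11.
The value 32 first appears (with j ≥ 1) at x[10].

10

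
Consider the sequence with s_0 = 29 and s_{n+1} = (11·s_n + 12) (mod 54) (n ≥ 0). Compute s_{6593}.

13

We have s_0 = 29; s_1 = 7; s_2 = 35; s_3 = 19; s_4 = 5; s_5 = 13; s_6 = 47; s_7 = 43; s_8 = 53; s_9 = 1; s_{10} = 23; s_{11} = 49; s_{12} = 11; s_{13} = 25; s_{14} = 17; s_{15} = 37; s_{16} = 41; s_{17} = 31; s_{18} = 29.
Since s_{18} = s_0 = 29, the sequence is periodic with period 18.
So s_{6593} = s_{0 + ((6593-0) mod 18)} = s_5 = 13.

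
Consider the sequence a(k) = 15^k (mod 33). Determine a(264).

3

Listing terms: a(0) = 1; a(1) = 15; a(2) = 27; a(3) = 9; a(4) = 3; a(5) = 12; a(6) = 15.
Since a(6) = a(1) = 15, the sequence is eventually periodic: after a pre-period of length 1 it cycles with period 5.
For k ≥ 1, a(k) depends only on (k - 1) mod 5. (264 - 1) mod 5 = 3, so a(264) = a(4) = 3.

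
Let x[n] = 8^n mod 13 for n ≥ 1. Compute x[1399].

x[1] = 8; x[2] = 12; x[3] = 5; x[4] = 1; x[5] = 8.
Since x[5] = x[1] = 8, the sequence is periodic with period 4.
(1399 - 1) mod 4 = 2, so x[1399] = x[3] = 5.

5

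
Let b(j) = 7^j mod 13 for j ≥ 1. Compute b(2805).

8

We have b(1) = 7; b(2) = 10; b(3) = 5; b(4) = 9; b(5) = 11; b(6) = 12; b(7) = 6; b(8) = 3; b(9) = 8; b(10) = 4; b(11) = 2; b(12) = 1; b(13) = 7.
The sequence repeats with period 12.
(2805 - 1) mod 12 = 8, so b(2805) = b(9) = 8.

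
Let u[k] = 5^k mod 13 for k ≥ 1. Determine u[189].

Computing terms: u[1] = 5; u[2] = 12; u[3] = 8; u[4] = 1; u[5] = 5.
The sequence repeats with period 4.
So u[189] = u[1 + ((189-1) mod 4)] = u[1] = 5.

5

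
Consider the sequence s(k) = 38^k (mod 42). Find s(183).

We have s(1) = 38; s(2) = 16; s(3) = 20; s(4) = 4; s(5) = 26; s(6) = 22; s(7) = 38.
Since s(7) = s(1) = 38, the sequence is periodic with period 6.
(183 - 1) mod 6 = 2, so s(183) = s(3) = 20.

20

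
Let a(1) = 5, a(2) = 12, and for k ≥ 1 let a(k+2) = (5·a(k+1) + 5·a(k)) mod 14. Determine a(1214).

2

Listing terms: a(1) = 5; a(2) = 12; a(3) = 1; a(4) = 9; a(5) = 8; a(6) = 1; a(7) = 3; a(8) = 6; a(9) = 3; a(10) = 3; a(11) = 2; a(12) = 11; a(13) = 9; a(14) = 2; a(15) = 13; a(16) = 5; a(17) = 6; a(18) = 13; a(19) = 11; a(20) = 8; a(21) = 11; a(22) = 11; a(23) = 12; a(24) = 3; a(25) = 5; a(26) = 12.
Since (a(25), a(26)) = (a(1), a(2)) = (5, 12) (two consecutive terms determine the rest), the sequence is periodic with period 24.
So a(1214) = a(1 + ((1214-1) mod 24)) = a(14) = 2.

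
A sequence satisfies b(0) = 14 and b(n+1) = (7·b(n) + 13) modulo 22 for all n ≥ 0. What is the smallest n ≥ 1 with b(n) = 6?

4

Listing terms: b(0) = 14, b(1) = 1, b(2) = 20, b(3) = 21, b(4) = 6, b(5) = 11, b(6) = 2, b(7) = 5, b(8) = 4, b(9) = 19, b(10) = 14.
The sequence repeats with period 10.
The value 6 first appears (with n ≥ 1) at b(4).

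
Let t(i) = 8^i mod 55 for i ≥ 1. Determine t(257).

We have t(1) = 8, t(2) = 9, t(3) = 17, t(4) = 26, t(5) = 43, t(6) = 14, t(7) = 2, t(8) = 16, t(9) = 18, t(10) = 34, t(11) = 52, t(12) = 31, t(13) = 28, t(14) = 4, t(15) = 32, t(16) = 36, t(17) = 13, t(18) = 49, t(19) = 7, t(20) = 1, t(21) = 8.
The sequence repeats with period 20.
(257 - 1) mod 20 = 16, so t(257) = t(17) = 13.

13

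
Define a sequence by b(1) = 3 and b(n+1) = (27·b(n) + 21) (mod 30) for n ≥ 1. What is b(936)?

We have b(1) = 3, b(2) = 12, b(3) = 15, b(4) = 6, b(5) = 3.
Since b(5) = b(1) = 3, the sequence is periodic with period 4.
(936 - 1) mod 4 = 3, so b(936) = b(4) = 6.

6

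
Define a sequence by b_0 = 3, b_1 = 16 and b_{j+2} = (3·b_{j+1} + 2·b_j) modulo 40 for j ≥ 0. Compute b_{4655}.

b_0 = 3,  b_1 = 16,  b_2 = 14,  b_3 = 34,  b_4 = 10,  b_5 = 18,  b_6 = 34,  b_7 = 18,  b_8 = 2,  b_9 = 2,  b_{10} = 10,  b_{11} = 34,  b_{12} = 2,  b_{13} = 34,  b_{14} = 26,  b_{15} = 26,  b_{16} = 10,  b_{17} = 2,  b_{18} = 26,  b_{19} = 2,  b_{20} = 18,  b_{21} = 18,  b_{22} = 10,  b_{23} = 26,  b_{24} = 18,  b_{25} = 26,  b_{26} = 34,  b_{27} = 34,  b_{28} = 10.
Since (b_{27}, b_{28}) = (b_3, b_4) = (34, 10) (two consecutive terms determine the rest), the sequence is eventually periodic: after a pre-period of length 3 it cycles with period 24.
For j ≥ 3, b_j depends only on (j - 3) mod 24. (4655 - 3) mod 24 = 20, so b_{4655} = b_{23} = 26.

26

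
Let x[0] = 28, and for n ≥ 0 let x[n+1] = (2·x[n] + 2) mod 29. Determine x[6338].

7

x[0] = 28; x[1] = 0; x[2] = 2; x[3] = 6; x[4] = 14; x[5] = 1; x[6] = 4; x[7] = 10; x[8] = 22; x[9] = 17; x[10] = 7; x[11] = 16; x[12] = 5; x[13] = 12; x[14] = 26; x[15] = 25; x[16] = 23; x[17] = 19; x[18] = 11; x[19] = 24; x[20] = 21; x[21] = 15; x[22] = 3; x[23] = 8; x[24] = 18; x[25] = 9; x[26] = 20; x[27] = 13; x[28] = 28.
Since x[28] = x[0] = 28, the sequence is periodic with period 28.
So x[6338] = x[0 + ((6338-0) mod 28)] = x[10] = 7.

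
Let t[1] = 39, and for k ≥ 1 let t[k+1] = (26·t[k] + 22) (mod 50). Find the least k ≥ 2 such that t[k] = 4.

21

t[1] = 39, t[2] = 36, t[3] = 8, t[4] = 30, t[5] = 2, t[6] = 24, t[7] = 46, t[8] = 18, t[9] = 40, t[10] = 12, t[11] = 34, t[12] = 6, t[13] = 28, t[14] = 0, t[15] = 22, t[16] = 44, t[17] = 16, t[18] = 38, t[19] = 10, t[20] = 32, t[21] = 4, t[22] = 26, t[23] = 48, t[24] = 20, t[25] = 42, t[26] = 14, t[27] = 36.
Since t[27] = t[2] = 36, the sequence is eventually periodic: after a pre-period of length 1 it cycles with period 25.
The value 4 first appears (with k ≥ 2) at t[21].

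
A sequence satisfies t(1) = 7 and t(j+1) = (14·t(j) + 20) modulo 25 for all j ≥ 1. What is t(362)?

18

Computing terms: t(1) = 7, t(2) = 18, t(3) = 22, t(4) = 3, t(5) = 12, t(6) = 13, t(7) = 2, t(8) = 23, t(9) = 17, t(10) = 8, t(11) = 7.
Since t(11) = t(1) = 7, the sequence is periodic with period 10.
So t(362) = t(1 + ((362-1) mod 10)) = t(2) = 18.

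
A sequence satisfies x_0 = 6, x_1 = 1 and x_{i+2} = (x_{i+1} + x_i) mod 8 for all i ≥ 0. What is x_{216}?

6

Computing terms: x_0 = 6; x_1 = 1; x_2 = 7; x_3 = 0; x_4 = 7; x_5 = 7; x_6 = 6; x_7 = 5; x_8 = 3; x_9 = 0; x_{10} = 3; x_{11} = 3; x_{12} = 6; x_{13} = 1.
Since (x_{12}, x_{13}) = (x_0, x_1) = (6, 1) (two consecutive terms determine the rest), the sequence is periodic with period 12.
(216 - 0) mod 12 = 0, so x_{216} = x_0 = 6.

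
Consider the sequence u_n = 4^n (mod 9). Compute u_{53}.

Computing terms: u_1 = 4,  u_2 = 7,  u_3 = 1,  u_4 = 4.
The sequence repeats with period 3.
(53 - 1) mod 3 = 1, so u_{53} = u_2 = 7.

7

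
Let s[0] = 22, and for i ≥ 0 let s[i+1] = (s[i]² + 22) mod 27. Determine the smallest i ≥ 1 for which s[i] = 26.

5

Computing terms: s[0] = 22,  s[1] = 20,  s[2] = 17,  s[3] = 14,  s[4] = 2,  s[5] = 26,  s[6] = 23,  s[7] = 11,  s[8] = 8,  s[9] = 5,  s[10] = 20.
Since s[10] = s[1] = 20, the sequence is eventually periodic: after a pre-period of length 1 it cycles with period 9.
The value 26 first appears (with i ≥ 1) at s[5].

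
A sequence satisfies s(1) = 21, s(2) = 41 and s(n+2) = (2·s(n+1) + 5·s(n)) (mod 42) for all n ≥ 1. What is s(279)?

37

Listing terms: s(1) = 21,  s(2) = 41,  s(3) = 19,  s(4) = 33,  s(5) = 35,  s(6) = 25,  s(7) = 15,  s(8) = 29,  s(9) = 7,  s(10) = 33,  s(11) = 17,  s(12) = 31,  s(13) = 21,  s(14) = 29,  s(15) = 37,  s(16) = 9,  s(17) = 35,  s(18) = 31,  s(19) = 27,  s(20) = 41,  s(21) = 7,  s(22) = 9,  s(23) = 11,  s(24) = 25,  s(25) = 21,  s(26) = 41.
The sequence repeats with period 24.
(279 - 1) mod 24 = 14, so s(279) = s(15) = 37.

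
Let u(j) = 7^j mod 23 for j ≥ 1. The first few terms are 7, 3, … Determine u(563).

20

u(1) = 7; u(2) = 3; u(3) = 21; u(4) = 9; u(5) = 17; u(6) = 4; u(7) = 5; u(8) = 12; u(9) = 15; u(10) = 13; u(11) = 22; u(12) = 16; u(13) = 20; u(14) = 2; u(15) = 14; u(16) = 6; u(17) = 19; u(18) = 18; u(19) = 11; u(20) = 8; u(21) = 10; u(22) = 1; u(23) = 7.
Since u(23) = u(1) = 7, the sequence is periodic with period 22.
So u(563) = u(1 + ((563-1) mod 22)) = u(13) = 20.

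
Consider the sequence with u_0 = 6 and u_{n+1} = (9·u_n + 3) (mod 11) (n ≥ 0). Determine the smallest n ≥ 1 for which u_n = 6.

5

We have u_0 = 6, u_1 = 2, u_2 = 10, u_3 = 5, u_4 = 4, u_5 = 6.
The sequence repeats with period 5.
The value 6 next appears (with n ≥ 1) at u_5.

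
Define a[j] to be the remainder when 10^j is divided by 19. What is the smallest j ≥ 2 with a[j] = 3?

We have a[1] = 10,  a[2] = 5,  a[3] = 12,  a[4] = 6,  a[5] = 3,  a[6] = 11,  a[7] = 15,  a[8] = 17,  a[9] = 18,  a[10] = 9,  a[11] = 14,  a[12] = 7,  a[13] = 13,  a[14] = 16,  a[15] = 8,  a[16] = 4,  a[17] = 2,  a[18] = 1,  a[19] = 10.
Since a[19] = a[1] = 10, the sequence is periodic with period 18.
The value 3 first appears (with j ≥ 2) at a[5].

5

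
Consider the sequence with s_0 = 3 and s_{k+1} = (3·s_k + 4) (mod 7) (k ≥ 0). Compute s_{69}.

We have s_0 = 3; s_1 = 6; s_2 = 1; s_3 = 0; s_4 = 4; s_5 = 2; s_6 = 3.
Since s_6 = s_0 = 3, the sequence is periodic with period 6.
(69 - 0) mod 6 = 3, so s_{69} = s_3 = 0.

0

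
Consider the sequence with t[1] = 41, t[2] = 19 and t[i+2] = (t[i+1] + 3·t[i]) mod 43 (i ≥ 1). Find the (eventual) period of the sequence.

Computing terms: t[1] = 41; t[2] = 19; t[3] = 13; t[4] = 27; t[5] = 23; t[6] = 18; t[7] = 1; t[8] = 12; t[9] = 15; t[10] = 8; t[11] = 10; t[12] = 34; t[13] = 21; t[14] = 37; t[15] = 14; t[16] = 39; t[17] = 38; t[18] = 26; t[19] = 11; t[20] = 3; t[21] = 36; t[22] = 2; t[23] = 24; t[24] = 30; t[25] = 16; t[26] = 20; t[27] = 25; t[28] = 42; t[29] = 31; t[30] = 28; t[31] = 35; t[32] = 33; t[33] = 9; t[34] = 22; t[35] = 6; t[36] = 29; t[37] = 4; t[38] = 5; t[39] = 17; t[40] = 32; t[41] = 40; t[42] = 7; t[43] = 41; t[44] = 19.
Since (t[43], t[44]) = (t[1], t[2]) = (41, 19) (two consecutive terms determine the rest), the sequence is periodic with period 42.

42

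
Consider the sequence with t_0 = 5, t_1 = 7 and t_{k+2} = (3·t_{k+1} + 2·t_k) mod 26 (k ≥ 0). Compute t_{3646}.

15

We have t_0 = 5; t_1 = 7; t_2 = 5; t_3 = 3; t_4 = 19; t_5 = 11; t_6 = 19; t_7 = 1; t_8 = 15; t_9 = 21; t_{10} = 15; t_{11} = 9; t_{12} = 5; t_{13} = 7.
The sequence repeats with period 12.
(3646 - 0) mod 12 = 10, so t_{3646} = t_{10} = 15.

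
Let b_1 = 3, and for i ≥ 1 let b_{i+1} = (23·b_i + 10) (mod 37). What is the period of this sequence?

12

Computing terms: b_1 = 3,  b_2 = 5,  b_3 = 14,  b_4 = 36,  b_5 = 24,  b_6 = 7,  b_7 = 23,  b_8 = 21,  b_9 = 12,  b_{10} = 27,  b_{11} = 2,  b_{12} = 19,  b_{13} = 3.
Since b_{13} = b_1 = 3, the sequence is periodic with period 12.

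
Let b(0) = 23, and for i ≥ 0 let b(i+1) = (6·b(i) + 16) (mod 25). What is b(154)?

2

Listing terms: b(0) = 23,  b(1) = 4,  b(2) = 15,  b(3) = 6,  b(4) = 2,  b(5) = 3,  b(6) = 9,  b(7) = 20,  b(8) = 11,  b(9) = 7,  b(10) = 8,  b(11) = 14,  b(12) = 0,  b(13) = 16,  b(14) = 12,  b(15) = 13,  b(16) = 19,  b(17) = 5,  b(18) = 21,  b(19) = 17,  b(20) = 18,  b(21) = 24,  b(22) = 10,  b(23) = 1,  b(24) = 22,  b(25) = 23.
The sequence repeats with period 25.
So b(154) = b(0 + ((154-0) mod 25)) = b(4) = 2.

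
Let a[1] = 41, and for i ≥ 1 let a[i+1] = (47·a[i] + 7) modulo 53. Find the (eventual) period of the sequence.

a[1] = 41, a[2] = 26, a[3] = 10, a[4] = 0, a[5] = 7, a[6] = 18, a[7] = 5, a[8] = 30, a[9] = 39, a[10] = 38, a[11] = 44, a[12] = 8, a[13] = 12, a[14] = 41.
The sequence repeats with period 13.

13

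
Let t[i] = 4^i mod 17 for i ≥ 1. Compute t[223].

13

t[1] = 4; t[2] = 16; t[3] = 13; t[4] = 1; t[5] = 4.
Since t[5] = t[1] = 4, the sequence is periodic with period 4.
So t[223] = t[1 + ((223-1) mod 4)] = t[3] = 13.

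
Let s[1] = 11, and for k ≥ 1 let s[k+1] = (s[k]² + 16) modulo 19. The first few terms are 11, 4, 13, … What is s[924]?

We have s[1] = 11; s[2] = 4; s[3] = 13; s[4] = 14; s[5] = 3; s[6] = 6; s[7] = 14.
Since s[7] = s[4] = 14, the sequence is eventually periodic: after a pre-period of length 3 it cycles with period 3.
For k ≥ 4, s[k] depends only on (k - 4) mod 3. (924 - 4) mod 3 = 2, so s[924] = s[6] = 6.

6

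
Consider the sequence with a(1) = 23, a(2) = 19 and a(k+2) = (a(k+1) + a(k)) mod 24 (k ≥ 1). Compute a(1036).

We have a(1) = 23; a(2) = 19; a(3) = 18; a(4) = 13; a(5) = 7; a(6) = 20; a(7) = 3; a(8) = 23; a(9) = 2; a(10) = 1; a(11) = 3; a(12) = 4; a(13) = 7; a(14) = 11; a(15) = 18; a(16) = 5; a(17) = 23; a(18) = 4; a(19) = 3; a(20) = 7; a(21) = 10; a(22) = 17; a(23) = 3; a(24) = 20; a(25) = 23; a(26) = 19.
The sequence repeats with period 24.
(1036 - 1) mod 24 = 3, so a(1036) = a(4) = 13.

13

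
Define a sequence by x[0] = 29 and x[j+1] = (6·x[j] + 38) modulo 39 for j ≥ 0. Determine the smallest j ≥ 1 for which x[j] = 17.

1

We have x[0] = 29; x[1] = 17; x[2] = 23; x[3] = 20; x[4] = 2; x[5] = 11; x[6] = 26; x[7] = 38; x[8] = 32; x[9] = 35; x[10] = 14; x[11] = 5; x[12] = 29.
The sequence repeats with period 12.
The value 17 first appears (with j ≥ 1) at x[1].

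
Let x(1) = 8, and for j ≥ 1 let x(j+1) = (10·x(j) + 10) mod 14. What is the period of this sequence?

We have x(1) = 8; x(2) = 6; x(3) = 0; x(4) = 10; x(5) = 12; x(6) = 4; x(7) = 8.
Since x(7) = x(1) = 8, the sequence is periodic with period 6.

6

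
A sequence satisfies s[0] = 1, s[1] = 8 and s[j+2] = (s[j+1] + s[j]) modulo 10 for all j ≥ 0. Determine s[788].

s[0] = 1; s[1] = 8; s[2] = 9; s[3] = 7; s[4] = 6; s[5] = 3; s[6] = 9; s[7] = 2; s[8] = 1; s[9] = 3; s[10] = 4; s[11] = 7; s[12] = 1; s[13] = 8.
The sequence repeats with period 12.
(788 - 0) mod 12 = 8, so s[788] = s[8] = 1.

1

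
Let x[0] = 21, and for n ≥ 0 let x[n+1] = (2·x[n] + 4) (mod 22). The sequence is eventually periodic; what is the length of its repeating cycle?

We have x[0] = 21; x[1] = 2; x[2] = 8; x[3] = 20; x[4] = 0; x[5] = 4; x[6] = 12; x[7] = 6; x[8] = 16; x[9] = 14; x[10] = 10; x[11] = 2.
Since x[11] = x[1] = 2, the sequence is eventually periodic: after a pre-period of length 1 it cycles with period 10.

10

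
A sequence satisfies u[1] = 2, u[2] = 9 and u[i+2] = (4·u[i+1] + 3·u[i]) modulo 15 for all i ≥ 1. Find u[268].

0

Listing terms: u[1] = 2, u[2] = 9, u[3] = 12, u[4] = 0, u[5] = 6, u[6] = 9, u[7] = 9, u[8] = 3, u[9] = 9, u[10] = 0, u[11] = 12, u[12] = 3, u[13] = 3, u[14] = 6, u[15] = 3, u[16] = 0, u[17] = 9, u[18] = 6, u[19] = 6, u[20] = 12, u[21] = 6, u[22] = 0, u[23] = 3, u[24] = 12, u[25] = 12, u[26] = 9, u[27] = 12.
Since (u[26], u[27]) = (u[2], u[3]) = (9, 12) (two consecutive terms determine the rest), the sequence is eventually periodic: after a pre-period of length 1 it cycles with period 24.
For i ≥ 2, u[i] depends only on (i - 2) mod 24. (268 - 2) mod 24 = 2, so u[268] = u[4] = 0.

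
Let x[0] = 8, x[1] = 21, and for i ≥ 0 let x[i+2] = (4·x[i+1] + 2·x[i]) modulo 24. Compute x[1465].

We have x[0] = 8; x[1] = 21; x[2] = 4; x[3] = 10; x[4] = 0; x[5] = 20; x[6] = 8; x[7] = 0; x[8] = 16; x[9] = 16; x[10] = 0; x[11] = 8; x[12] = 8; x[13] = 0.
Since (x[12], x[13]) = (x[6], x[7]) = (8, 0) (two consecutive terms determine the rest), the sequence is eventually periodic: after a pre-period of length 6 it cycles with period 6.
For i ≥ 6, x[i] depends only on (i - 6) mod 6. (1465 - 6) mod 6 = 1, so x[1465] = x[7] = 0.

0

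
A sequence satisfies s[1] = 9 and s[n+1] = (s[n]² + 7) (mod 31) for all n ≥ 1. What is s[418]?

s[1] = 9; s[2] = 26; s[3] = 1; s[4] = 8; s[5] = 9.
Since s[5] = s[1] = 9, the sequence is periodic with period 4.
(418 - 1) mod 4 = 1, so s[418] = s[2] = 26.

26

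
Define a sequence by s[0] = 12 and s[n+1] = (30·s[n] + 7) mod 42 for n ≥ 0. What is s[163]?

s[0] = 12,  s[1] = 31,  s[2] = 13,  s[3] = 19,  s[4] = 31.
Since s[4] = s[1] = 31, the sequence is eventually periodic: after a pre-period of length 1 it cycles with period 3.
For n ≥ 1, s[n] depends only on (n - 1) mod 3. (163 - 1) mod 3 = 0, so s[163] = s[1] = 31.

31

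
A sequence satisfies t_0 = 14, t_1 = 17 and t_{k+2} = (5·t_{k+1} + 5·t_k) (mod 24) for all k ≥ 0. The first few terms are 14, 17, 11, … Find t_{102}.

t_0 = 14; t_1 = 17; t_2 = 11; t_3 = 20; t_4 = 11; t_5 = 11; t_6 = 14; t_7 = 5; t_8 = 23; t_9 = 20; t_{10} = 23; t_{11} = 23; t_{12} = 14; t_{13} = 17.
The sequence repeats with period 12.
So t_{102} = t_{0 + ((102-0) mod 12)} = t_6 = 14.

14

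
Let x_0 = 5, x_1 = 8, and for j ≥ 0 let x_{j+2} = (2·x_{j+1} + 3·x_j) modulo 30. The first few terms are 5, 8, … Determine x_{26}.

x_0 = 5,  x_1 = 8,  x_2 = 1,  x_3 = 26,  x_4 = 25,  x_5 = 8,  x_6 = 1.
Since (x_5, x_6) = (x_1, x_2) = (8, 1) (two consecutive terms determine the rest), the sequence is eventually periodic: after a pre-period of length 1 it cycles with period 4.
For j ≥ 1, x_j depends only on (j - 1) mod 4. (26 - 1) mod 4 = 1, so x_{26} = x_2 = 1.

1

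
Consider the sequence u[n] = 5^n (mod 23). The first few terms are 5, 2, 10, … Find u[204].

Listing terms: u[1] = 5; u[2] = 2; u[3] = 10; u[4] = 4; u[5] = 20; u[6] = 8; u[7] = 17; u[8] = 16; u[9] = 11; u[10] = 9; u[11] = 22; u[12] = 18; u[13] = 21; u[14] = 13; u[15] = 19; u[16] = 3; u[17] = 15; u[18] = 6; u[19] = 7; u[20] = 12; u[21] = 14; u[22] = 1; u[23] = 5.
Since u[23] = u[1] = 5, the sequence is periodic with period 22.
(204 - 1) mod 22 = 5, so u[204] = u[6] = 8.

8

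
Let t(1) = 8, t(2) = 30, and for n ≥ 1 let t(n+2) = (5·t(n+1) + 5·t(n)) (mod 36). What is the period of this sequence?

Listing terms: t(1) = 8,  t(2) = 30,  t(3) = 10,  t(4) = 20,  t(5) = 6,  t(6) = 22,  t(7) = 32,  t(8) = 18,  t(9) = 34,  t(10) = 8,  t(11) = 30.
The sequence repeats with period 9.

9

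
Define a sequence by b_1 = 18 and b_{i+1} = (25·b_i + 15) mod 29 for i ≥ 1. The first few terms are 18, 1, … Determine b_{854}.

We have b_1 = 18,  b_2 = 1,  b_3 = 11,  b_4 = 0,  b_5 = 15,  b_6 = 13,  b_7 = 21,  b_8 = 18.
The sequence repeats with period 7.
(854 - 1) mod 7 = 6, so b_{854} = b_7 = 21.

21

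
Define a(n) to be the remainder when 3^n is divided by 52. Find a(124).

We have a(0) = 1, a(1) = 3, a(2) = 9, a(3) = 27, a(4) = 29, a(5) = 35, a(6) = 1.
The sequence repeats with period 6.
So a(124) = a(0 + ((124-0) mod 6)) = a(4) = 29.

29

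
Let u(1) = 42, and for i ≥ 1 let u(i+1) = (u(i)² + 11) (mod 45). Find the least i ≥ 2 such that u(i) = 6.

3

Listing terms: u(1) = 42, u(2) = 20, u(3) = 6, u(4) = 2, u(5) = 15, u(6) = 11, u(7) = 42.
The sequence repeats with period 6.
The value 6 first appears (with i ≥ 2) at u(3).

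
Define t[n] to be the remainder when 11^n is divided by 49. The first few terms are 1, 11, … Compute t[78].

36

t[0] = 1,  t[1] = 11,  t[2] = 23,  t[3] = 8,  t[4] = 39,  t[5] = 37,  t[6] = 15,  t[7] = 18,  t[8] = 2,  t[9] = 22,  t[10] = 46,  t[11] = 16,  t[12] = 29,  t[13] = 25,  t[14] = 30,  t[15] = 36,  t[16] = 4,  t[17] = 44,  t[18] = 43,  t[19] = 32,  t[20] = 9,  t[21] = 1.
The sequence repeats with period 21.
(78 - 0) mod 21 = 15, so t[78] = t[15] = 36.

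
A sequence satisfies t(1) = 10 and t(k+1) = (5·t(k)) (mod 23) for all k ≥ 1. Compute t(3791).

Listing terms: t(1) = 10,  t(2) = 4,  t(3) = 20,  t(4) = 8,  t(5) = 17,  t(6) = 16,  t(7) = 11,  t(8) = 9,  t(9) = 22,  t(10) = 18,  t(11) = 21,  t(12) = 13,  t(13) = 19,  t(14) = 3,  t(15) = 15,  t(16) = 6,  t(17) = 7,  t(18) = 12,  t(19) = 14,  t(20) = 1,  t(21) = 5,  t(22) = 2,  t(23) = 10.
The sequence repeats with period 22.
(3791 - 1) mod 22 = 6, so t(3791) = t(7) = 11.

11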